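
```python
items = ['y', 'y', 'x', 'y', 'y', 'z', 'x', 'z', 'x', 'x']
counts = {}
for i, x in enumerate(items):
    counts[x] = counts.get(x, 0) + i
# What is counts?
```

Initial: counts = {}, items = ['y', 'y', 'x', 'y', 'y', 'z', 'x', 'z', 'x', 'x']
i=0, x='y': counts = {'y': 0}
i=1, x='y': counts = {'y': 1}
i=2, x='x': counts = {'y': 1, 'x': 2}
i=3, x='y': counts = {'y': 4, 'x': 2}
i=4, x='y': counts = {'y': 8, 'x': 2}
i=5, x='z': counts = {'y': 8, 'x': 2, 'z': 5}
i=6, x='x': counts = {'y': 8, 'x': 8, 'z': 5}
i=7, x='z': counts = {'y': 8, 'x': 8, 'z': 12}
i=8, x='x': counts = {'y': 8, 'x': 16, 'z': 12}
i=9, x='x': counts = {'y': 8, 'x': 25, 'z': 12}

{'y': 8, 'x': 25, 'z': 12}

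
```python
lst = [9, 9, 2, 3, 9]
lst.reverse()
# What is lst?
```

[9, 3, 2, 9, 9]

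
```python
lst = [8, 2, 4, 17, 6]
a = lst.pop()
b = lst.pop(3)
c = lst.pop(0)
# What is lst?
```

After line 1: lst = [8, 2, 4, 17, 6]
After line 2 (pop() -> a = 6): lst = [8, 2, 4, 17]
After line 3 (pop(3) -> b = 17): lst = [8, 2, 4]
After line 4 (pop(0) -> c = 8): lst = [2, 4]

[2, 4]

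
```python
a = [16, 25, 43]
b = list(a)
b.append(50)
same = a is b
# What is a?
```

After line 1: a = [16, 25, 43]
After line 2 (b = list(a) is a shallow copy, new object): a = [16, 25, 43], b = [16, 25, 43]
After line 3 (append only mutates b): a = [16, 25, 43], b = [16, 25, 43, 50]
After line 4 (same = a is b; different objects -> False): same = False

[16, 25, 43]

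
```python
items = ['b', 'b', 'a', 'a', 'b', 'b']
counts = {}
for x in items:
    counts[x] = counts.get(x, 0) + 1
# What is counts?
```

Initial: counts = {}, items = ['b', 'b', 'a', 'a', 'b', 'b']
See 'b': counts = {'b': 1}
See 'b': counts = {'b': 2}
See 'a': counts = {'b': 2, 'a': 1}
See 'a': counts = {'b': 2, 'a': 2}
See 'b': counts = {'b': 3, 'a': 2}
See 'b': counts = {'b': 4, 'a': 2}

{'b': 4, 'a': 2}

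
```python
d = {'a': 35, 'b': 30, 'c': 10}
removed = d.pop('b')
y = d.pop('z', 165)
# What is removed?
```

After line 1: d = {'a': 35, 'b': 30, 'c': 10}
After line 2 (pop 'b' returns 30): d = {'a': 35, 'c': 10}, removed = 30
After line 3 (pop 'z' missing, returns default 165): d = {'a': 35, 'c': 10}, y = 165

30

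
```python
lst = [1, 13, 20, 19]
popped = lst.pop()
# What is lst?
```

[1, 13, 20]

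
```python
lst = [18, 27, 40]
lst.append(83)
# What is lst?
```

[18, 27, 40, 83]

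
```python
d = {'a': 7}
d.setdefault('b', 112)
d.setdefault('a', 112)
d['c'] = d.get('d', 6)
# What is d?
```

After line 1: d = {'a': 7}
After line 2 (setdefault adds 'b'=112): d = {'a': 7, 'b': 112}
After line 3 (setdefault 'a' no-op, already exists): d = {'a': 7, 'b': 112}
After line 4 (get('d', 6) returns default since 'd' not in d): d = {'a': 7, 'b': 112, 'c': 6}

{'a': 7, 'b': 112, 'c': 6}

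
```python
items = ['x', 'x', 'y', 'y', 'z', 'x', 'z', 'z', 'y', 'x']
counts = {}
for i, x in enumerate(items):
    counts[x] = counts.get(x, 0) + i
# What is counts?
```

Initial: counts = {}, items = ['x', 'x', 'y', 'y', 'z', 'x', 'z', 'z', 'y', 'x']
i=0, x='x': counts = {'x': 0}
i=1, x='x': counts = {'x': 1}
i=2, x='y': counts = {'x': 1, 'y': 2}
i=3, x='y': counts = {'x': 1, 'y': 5}
i=4, x='z': counts = {'x': 1, 'y': 5, 'z': 4}
i=5, x='x': counts = {'x': 6, 'y': 5, 'z': 4}
i=6, x='z': counts = {'x': 6, 'y': 5, 'z': 10}
i=7, x='z': counts = {'x': 6, 'y': 5, 'z': 17}
i=8, x='y': counts = {'x': 6, 'y': 13, 'z': 17}
i=9, x='x': counts = {'x': 15, 'y': 13, 'z': 17}

{'x': 15, 'y': 13, 'z': 17}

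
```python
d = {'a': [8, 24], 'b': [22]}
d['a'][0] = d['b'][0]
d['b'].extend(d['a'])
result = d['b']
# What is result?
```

After line 1: d = {'a': [8, 24], 'b': [22]}
After line 2 (a[0] = b[0] = 22): d = {'a': [22, 24], 'b': [22]}
After line 3 (b.extend(a) appends [22, 24]): d = {'a': [22, 24], 'b': [22, 22, 24]}
After line 4: result = d['b'] = [22, 22, 24]

[22, 22, 24]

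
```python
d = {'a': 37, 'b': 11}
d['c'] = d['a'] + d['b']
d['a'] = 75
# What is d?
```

After line 1: d = {'a': 37, 'b': 11}
After line 2 (d['c'] = 37 + 11): d = {'a': 37, 'b': 11, 'c': 48}
After line 3: d = {'a': 75, 'b': 11, 'c': 48}

{'a': 75, 'b': 11, 'c': 48}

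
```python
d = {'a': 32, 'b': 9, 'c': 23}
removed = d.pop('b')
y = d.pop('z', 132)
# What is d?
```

After line 1: d = {'a': 32, 'b': 9, 'c': 23}
After line 2 (pop 'b' returns 9): d = {'a': 32, 'c': 23}, removed = 9
After line 3 (pop 'z' missing, returns default 132): d = {'a': 32, 'c': 23}, y = 132

{'a': 32, 'c': 23}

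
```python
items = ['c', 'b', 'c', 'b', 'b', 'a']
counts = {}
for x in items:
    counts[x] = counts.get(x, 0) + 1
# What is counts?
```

Initial: counts = {}, items = ['c', 'b', 'c', 'b', 'b', 'a']
See 'c': counts = {'c': 1}
See 'b': counts = {'c': 1, 'b': 1}
See 'c': counts = {'c': 2, 'b': 1}
See 'b': counts = {'c': 2, 'b': 2}
See 'b': counts = {'c': 2, 'b': 3}
See 'a': counts = {'c': 2, 'b': 3, 'a': 1}

{'c': 2, 'b': 3, 'a': 1}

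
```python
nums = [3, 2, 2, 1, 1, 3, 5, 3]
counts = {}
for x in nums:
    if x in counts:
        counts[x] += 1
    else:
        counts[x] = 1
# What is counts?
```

Initial: counts = {}, nums = [3, 2, 2, 1, 1, 3, 5, 3]
See 3: counts = {3: 1}
See 2: counts = {3: 1, 2: 1}
See 2: counts = {3: 1, 2: 2}
See 1: counts = {3: 1, 2: 2, 1: 1}
See 1: counts = {3: 1, 2: 2, 1: 2}
See 3: counts = {3: 2, 2: 2, 1: 2}
See 5: counts = {3: 2, 2: 2, 1: 2, 5: 1}
See 3: counts = {3: 3, 2: 2, 1: 2, 5: 1}

{3: 3, 2: 2, 1: 2, 5: 1}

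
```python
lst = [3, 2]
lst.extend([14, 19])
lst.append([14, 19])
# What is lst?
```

After line 1: lst = [3, 2]
After line 2 (extend unpacks [14, 19]): lst = [3, 2, 14, 19]
After line 3 (append adds [14, 19] as single element): lst = [3, 2, 14, 19, [14, 19]]

[3, 2, 14, 19, [14, 19]]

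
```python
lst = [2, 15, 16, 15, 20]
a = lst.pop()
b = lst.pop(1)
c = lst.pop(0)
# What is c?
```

After line 1: lst = [2, 15, 16, 15, 20]
After line 2 (pop() -> a = 20): lst = [2, 15, 16, 15]
After line 3 (pop(1) -> b = 15): lst = [2, 16, 15]
After line 4 (pop(0) -> c = 2): lst = [16, 15]

2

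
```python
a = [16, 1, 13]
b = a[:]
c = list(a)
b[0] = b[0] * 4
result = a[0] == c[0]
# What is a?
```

After line 1: a = [16, 1, 13]
After line 2 (b = a[:], copy): a = [16, 1, 13], b = [16, 1, 13]
After line 3 (c = list(a) is a copy, new object): c = [16, 1, 13]
After line 4 (b[0] = 16 * 4 = 64; only b mutates (copy)): a = [16, 1, 13], b = [64, 1, 13], c = [16, 1, 13]
After line 5 (a[0] = 16, c[0] = 16; result = True)

[16, 1, 13]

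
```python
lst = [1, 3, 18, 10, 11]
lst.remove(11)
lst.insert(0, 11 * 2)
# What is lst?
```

After line 1: lst = [1, 3, 18, 10, 11]
After line 2 (remove first 11): lst = [1, 3, 18, 10]
After line 3 (insert 22 at index 0): lst = [22, 1, 3, 18, 10]

[22, 1, 3, 18, 10]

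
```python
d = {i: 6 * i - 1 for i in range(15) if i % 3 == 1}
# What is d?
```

{1: 5, 4: 23, 7: 41, 10: 59, 13: 77}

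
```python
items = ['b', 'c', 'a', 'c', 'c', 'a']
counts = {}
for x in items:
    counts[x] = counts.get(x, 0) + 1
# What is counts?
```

Initial: counts = {}, items = ['b', 'c', 'a', 'c', 'c', 'a']
See 'b': counts = {'b': 1}
See 'c': counts = {'b': 1, 'c': 1}
See 'a': counts = {'b': 1, 'c': 1, 'a': 1}
See 'c': counts = {'b': 1, 'c': 2, 'a': 1}
See 'c': counts = {'b': 1, 'c': 3, 'a': 1}
See 'a': counts = {'b': 1, 'c': 3, 'a': 2}

{'b': 1, 'c': 3, 'a': 2}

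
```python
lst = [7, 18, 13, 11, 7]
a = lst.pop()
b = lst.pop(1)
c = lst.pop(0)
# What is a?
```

After line 1: lst = [7, 18, 13, 11, 7]
After line 2 (pop() -> a = 7): lst = [7, 18, 13, 11]
After line 3 (pop(1) -> b = 18): lst = [7, 13, 11]
After line 4 (pop(0) -> c = 7): lst = [13, 11]

7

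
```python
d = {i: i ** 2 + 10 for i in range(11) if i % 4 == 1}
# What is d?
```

{1: 11, 5: 35, 9: 91}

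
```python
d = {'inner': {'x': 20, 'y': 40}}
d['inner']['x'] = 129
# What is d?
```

After line 1: d = {'inner': {'x': 20, 'y': 40}}
After line 2 (inner x overwritten): d = {'inner': {'x': 129, 'y': 40}}

{'inner': {'x': 129, 'y': 40}}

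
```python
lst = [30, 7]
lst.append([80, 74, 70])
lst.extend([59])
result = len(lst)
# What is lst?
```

After line 1: lst = [30, 7]
After line 2 (append adds [80, 74, 70] as single element): lst = [30, 7, [80, 74, 70]]
After line 3 (extend unpacks [59], adds 59): lst = [30, 7, [80, 74, 70], 59]
After line 4: result = len(lst) = 4

[30, 7, [80, 74, 70], 59]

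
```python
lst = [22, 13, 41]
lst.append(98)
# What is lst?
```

[22, 13, 41, 98]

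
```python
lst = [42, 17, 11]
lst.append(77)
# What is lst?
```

[42, 17, 11, 77]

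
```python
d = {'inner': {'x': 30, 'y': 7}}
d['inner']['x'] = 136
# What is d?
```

After line 1: d = {'inner': {'x': 30, 'y': 7}}
After line 2 (inner x overwritten): d = {'inner': {'x': 136, 'y': 7}}

{'inner': {'x': 136, 'y': 7}}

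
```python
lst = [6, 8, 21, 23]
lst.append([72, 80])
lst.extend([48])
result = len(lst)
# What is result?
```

After line 1: lst = [6, 8, 21, 23]
After line 2 (append adds [72, 80] as single element): lst = [6, 8, 21, 23, [72, 80]]
After line 3 (extend unpacks [48], adds 48): lst = [6, 8, 21, 23, [72, 80], 48]
After line 4: result = len(lst) = 6

6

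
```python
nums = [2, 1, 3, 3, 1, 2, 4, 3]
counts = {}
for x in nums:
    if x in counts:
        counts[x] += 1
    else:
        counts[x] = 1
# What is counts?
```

Initial: counts = {}, nums = [2, 1, 3, 3, 1, 2, 4, 3]
See 2: counts = {2: 1}
See 1: counts = {2: 1, 1: 1}
See 3: counts = {2: 1, 1: 1, 3: 1}
See 3: counts = {2: 1, 1: 1, 3: 2}
See 1: counts = {2: 1, 1: 2, 3: 2}
See 2: counts = {2: 2, 1: 2, 3: 2}
See 4: counts = {2: 2, 1: 2, 3: 2, 4: 1}
See 3: counts = {2: 2, 1: 2, 3: 3, 4: 1}

{2: 2, 1: 2, 3: 3, 4: 1}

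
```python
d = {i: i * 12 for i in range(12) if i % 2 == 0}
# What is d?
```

{0: 0, 2: 24, 4: 48, 6: 72, 8: 96, 10: 120}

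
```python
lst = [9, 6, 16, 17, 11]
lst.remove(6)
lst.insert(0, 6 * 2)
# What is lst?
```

After line 1: lst = [9, 6, 16, 17, 11]
After line 2 (remove first 6): lst = [9, 16, 17, 11]
After line 3 (insert 12 at index 0): lst = [12, 9, 16, 17, 11]

[12, 9, 16, 17, 11]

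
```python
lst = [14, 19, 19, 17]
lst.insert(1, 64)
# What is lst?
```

[14, 64, 19, 19, 17]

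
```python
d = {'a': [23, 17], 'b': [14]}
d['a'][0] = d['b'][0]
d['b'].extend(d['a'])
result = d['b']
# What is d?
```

After line 1: d = {'a': [23, 17], 'b': [14]}
After line 2 (a[0] = b[0] = 14): d = {'a': [14, 17], 'b': [14]}
After line 3 (b.extend(a) appends [14, 17]): d = {'a': [14, 17], 'b': [14, 14, 17]}
After line 4: result = d['b'] = [14, 14, 17]

{'a': [14, 17], 'b': [14, 14, 17]}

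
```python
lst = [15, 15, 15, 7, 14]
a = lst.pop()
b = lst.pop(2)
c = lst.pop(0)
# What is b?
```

After line 1: lst = [15, 15, 15, 7, 14]
After line 2 (pop() -> a = 14): lst = [15, 15, 15, 7]
After line 3 (pop(2) -> b = 15): lst = [15, 15, 7]
After line 4 (pop(0) -> c = 15): lst = [15, 7]

15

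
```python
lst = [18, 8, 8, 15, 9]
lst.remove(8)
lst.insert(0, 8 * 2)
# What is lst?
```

After line 1: lst = [18, 8, 8, 15, 9]
After line 2 (remove first 8): lst = [18, 8, 15, 9]
After line 3 (insert 16 at index 0): lst = [16, 18, 8, 15, 9]

[16, 18, 8, 15, 9]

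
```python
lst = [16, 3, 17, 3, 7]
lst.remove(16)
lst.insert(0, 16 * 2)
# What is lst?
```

After line 1: lst = [16, 3, 17, 3, 7]
After line 2 (remove first 16): lst = [3, 17, 3, 7]
After line 3 (insert 32 at index 0): lst = [32, 3, 17, 3, 7]

[32, 3, 17, 3, 7]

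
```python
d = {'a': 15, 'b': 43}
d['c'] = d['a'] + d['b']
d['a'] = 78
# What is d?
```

After line 1: d = {'a': 15, 'b': 43}
After line 2 (d['c'] = 15 + 43): d = {'a': 15, 'b': 43, 'c': 58}
After line 3: d = {'a': 78, 'b': 43, 'c': 58}

{'a': 78, 'b': 43, 'c': 58}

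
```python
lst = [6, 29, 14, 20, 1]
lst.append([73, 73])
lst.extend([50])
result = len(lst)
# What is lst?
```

After line 1: lst = [6, 29, 14, 20, 1]
After line 2 (append adds [73, 73] as single element): lst = [6, 29, 14, 20, 1, [73, 73]]
After line 3 (extend unpacks [50], adds 50): lst = [6, 29, 14, 20, 1, [73, 73], 50]
After line 4: result = len(lst) = 7

[6, 29, 14, 20, 1, [73, 73], 50]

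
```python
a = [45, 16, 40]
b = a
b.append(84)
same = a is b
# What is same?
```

After line 1: a = [45, 16, 40]
After line 2 (b = a is an alias, same object): a = [45, 16, 40], b = [45, 16, 40]
After line 3 (b.append mutates the shared list): a = [45, 16, 40, 84], b = [45, 16, 40, 84]
After line 4 (same = a is b; same object -> True): same = True

True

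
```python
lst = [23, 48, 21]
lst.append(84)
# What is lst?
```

[23, 48, 21, 84]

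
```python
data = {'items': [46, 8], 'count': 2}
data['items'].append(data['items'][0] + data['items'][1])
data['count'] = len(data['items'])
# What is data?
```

After line 1: data = {'items': [46, 8], 'count': 2}
After line 2 (append 46 + 8 = 54): data = {'items': [46, 8, 54], 'count': 2}
After line 3 (count = len(items) = 3): data = {'items': [46, 8, 54], 'count': 3}

{'items': [46, 8, 54], 'count': 3}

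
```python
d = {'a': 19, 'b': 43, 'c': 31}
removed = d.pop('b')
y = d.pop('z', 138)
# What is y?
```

After line 1: d = {'a': 19, 'b': 43, 'c': 31}
After line 2 (pop 'b' returns 43): d = {'a': 19, 'c': 31}, removed = 43
After line 3 (pop 'z' missing, returns default 138): d = {'a': 19, 'c': 31}, y = 138

138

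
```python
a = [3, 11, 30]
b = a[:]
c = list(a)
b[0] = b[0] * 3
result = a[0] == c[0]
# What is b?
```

After line 1: a = [3, 11, 30]
After line 2 (b = a[:], copy): a = [3, 11, 30], b = [3, 11, 30]
After line 3 (c = list(a) is a copy, new object): c = [3, 11, 30]
After line 4 (b[0] = 3 * 3 = 9; only b mutates (copy)): a = [3, 11, 30], b = [9, 11, 30], c = [3, 11, 30]
After line 5 (a[0] = 3, c[0] = 3; result = True)

[9, 11, 30]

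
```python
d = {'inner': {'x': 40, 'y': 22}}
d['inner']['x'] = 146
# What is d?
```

After line 1: d = {'inner': {'x': 40, 'y': 22}}
After line 2 (inner x overwritten): d = {'inner': {'x': 146, 'y': 22}}

{'inner': {'x': 146, 'y': 22}}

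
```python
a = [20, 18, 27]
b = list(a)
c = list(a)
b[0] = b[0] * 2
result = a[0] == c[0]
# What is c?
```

After line 1: a = [20, 18, 27]
After line 2 (b = list(a), copy): a = [20, 18, 27], b = [20, 18, 27]
After line 3 (c = list(a) is a copy, new object): c = [20, 18, 27]
After line 4 (b[0] = 20 * 2 = 40; only b mutates (copy)): a = [20, 18, 27], b = [40, 18, 27], c = [20, 18, 27]
After line 5 (a[0] = 20, c[0] = 20; result = True)

[20, 18, 27]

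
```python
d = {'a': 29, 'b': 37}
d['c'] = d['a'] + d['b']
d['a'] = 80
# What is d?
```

After line 1: d = {'a': 29, 'b': 37}
After line 2 (d['c'] = 29 + 37): d = {'a': 29, 'b': 37, 'c': 66}
After line 3: d = {'a': 80, 'b': 37, 'c': 66}

{'a': 80, 'b': 37, 'c': 66}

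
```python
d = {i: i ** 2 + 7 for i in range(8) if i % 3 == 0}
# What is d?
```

{0: 7, 3: 16, 6: 43}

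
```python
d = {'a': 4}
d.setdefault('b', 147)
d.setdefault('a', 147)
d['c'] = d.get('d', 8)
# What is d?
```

After line 1: d = {'a': 4}
After line 2 (setdefault adds 'b'=147): d = {'a': 4, 'b': 147}
After line 3 (setdefault 'a' no-op, already exists): d = {'a': 4, 'b': 147}
After line 4 (get('d', 8) returns default since 'd' not in d): d = {'a': 4, 'b': 147, 'c': 8}

{'a': 4, 'b': 147, 'c': 8}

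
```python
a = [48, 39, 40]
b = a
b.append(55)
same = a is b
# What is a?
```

After line 1: a = [48, 39, 40]
After line 2 (b = a is an alias, same object): a = [48, 39, 40], b = [48, 39, 40]
After line 3 (b.append mutates the shared list): a = [48, 39, 40, 55], b = [48, 39, 40, 55]
After line 4 (same = a is b; same object -> True): same = True

[48, 39, 40, 55]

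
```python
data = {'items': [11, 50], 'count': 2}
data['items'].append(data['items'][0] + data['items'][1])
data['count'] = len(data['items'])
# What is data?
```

After line 1: data = {'items': [11, 50], 'count': 2}
After line 2 (append 11 + 50 = 61): data = {'items': [11, 50, 61], 'count': 2}
After line 3 (count = len(items) = 3): data = {'items': [11, 50, 61], 'count': 3}

{'items': [11, 50, 61], 'count': 3}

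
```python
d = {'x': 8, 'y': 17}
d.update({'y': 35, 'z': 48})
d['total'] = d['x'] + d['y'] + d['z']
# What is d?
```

After line 1: d = {'x': 8, 'y': 17}
After line 2 (y overwritten, z added): d = {'x': 8, 'y': 35, 'z': 48}
After line 3 (total = 8 + 35 + 48 = 91): d = {'x': 8, 'y': 35, 'z': 48, 'total': 91}

{'x': 8, 'y': 35, 'z': 48, 'total': 91}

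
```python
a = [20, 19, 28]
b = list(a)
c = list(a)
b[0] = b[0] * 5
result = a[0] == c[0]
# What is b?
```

After line 1: a = [20, 19, 28]
After line 2 (b = list(a), copy): a = [20, 19, 28], b = [20, 19, 28]
After line 3 (c = list(a) is a copy, new object): c = [20, 19, 28]
After line 4 (b[0] = 20 * 5 = 100; only b mutates (copy)): a = [20, 19, 28], b = [100, 19, 28], c = [20, 19, 28]
After line 5 (a[0] = 20, c[0] = 20; result = True)

[100, 19, 28]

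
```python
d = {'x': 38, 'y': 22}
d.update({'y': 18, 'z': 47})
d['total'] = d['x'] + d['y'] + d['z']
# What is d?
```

After line 1: d = {'x': 38, 'y': 22}
After line 2 (y overwritten, z added): d = {'x': 38, 'y': 18, 'z': 47}
After line 3 (total = 38 + 18 + 47 = 103): d = {'x': 38, 'y': 18, 'z': 47, 'total': 103}

{'x': 38, 'y': 18, 'z': 47, 'total': 103}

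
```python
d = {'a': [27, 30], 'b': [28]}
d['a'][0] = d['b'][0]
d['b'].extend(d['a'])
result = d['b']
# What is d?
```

After line 1: d = {'a': [27, 30], 'b': [28]}
After line 2 (a[0] = b[0] = 28): d = {'a': [28, 30], 'b': [28]}
After line 3 (b.extend(a) appends [28, 30]): d = {'a': [28, 30], 'b': [28, 28, 30]}
After line 4: result = d['b'] = [28, 28, 30]

{'a': [28, 30], 'b': [28, 28, 30]}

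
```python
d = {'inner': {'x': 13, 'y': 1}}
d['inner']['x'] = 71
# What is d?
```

After line 1: d = {'inner': {'x': 13, 'y': 1}}
After line 2 (inner x overwritten): d = {'inner': {'x': 71, 'y': 1}}

{'inner': {'x': 71, 'y': 1}}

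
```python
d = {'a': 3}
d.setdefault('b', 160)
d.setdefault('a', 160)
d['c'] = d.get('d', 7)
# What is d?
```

After line 1: d = {'a': 3}
After line 2 (setdefault adds 'b'=160): d = {'a': 3, 'b': 160}
After line 3 (setdefault 'a' no-op, already exists): d = {'a': 3, 'b': 160}
After line 4 (get('d', 7) returns default since 'd' not in d): d = {'a': 3, 'b': 160, 'c': 7}

{'a': 3, 'b': 160, 'c': 7}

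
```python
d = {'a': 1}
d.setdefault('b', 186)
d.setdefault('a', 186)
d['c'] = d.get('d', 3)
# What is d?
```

After line 1: d = {'a': 1}
After line 2 (setdefault adds 'b'=186): d = {'a': 1, 'b': 186}
After line 3 (setdefault 'a' no-op, already exists): d = {'a': 1, 'b': 186}
After line 4 (get('d', 3) returns default since 'd' not in d): d = {'a': 1, 'b': 186, 'c': 3}

{'a': 1, 'b': 186, 'c': 3}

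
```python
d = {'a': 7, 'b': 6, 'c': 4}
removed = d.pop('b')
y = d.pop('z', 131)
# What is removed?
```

After line 1: d = {'a': 7, 'b': 6, 'c': 4}
After line 2 (pop 'b' returns 6): d = {'a': 7, 'c': 4}, removed = 6
After line 3 (pop 'z' missing, returns default 131): d = {'a': 7, 'c': 4}, y = 131

6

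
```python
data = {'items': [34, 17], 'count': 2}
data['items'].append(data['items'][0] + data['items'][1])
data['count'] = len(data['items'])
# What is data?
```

After line 1: data = {'items': [34, 17], 'count': 2}
After line 2 (append 34 + 17 = 51): data = {'items': [34, 17, 51], 'count': 2}
After line 3 (count = len(items) = 3): data = {'items': [34, 17, 51], 'count': 3}

{'items': [34, 17, 51], 'count': 3}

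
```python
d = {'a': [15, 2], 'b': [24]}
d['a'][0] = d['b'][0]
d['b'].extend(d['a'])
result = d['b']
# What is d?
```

After line 1: d = {'a': [15, 2], 'b': [24]}
After line 2 (a[0] = b[0] = 24): d = {'a': [24, 2], 'b': [24]}
After line 3 (b.extend(a) appends [24, 2]): d = {'a': [24, 2], 'b': [24, 24, 2]}
After line 4: result = d['b'] = [24, 24, 2]

{'a': [24, 2], 'b': [24, 24, 2]}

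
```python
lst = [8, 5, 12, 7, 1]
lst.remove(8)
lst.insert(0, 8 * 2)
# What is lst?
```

After line 1: lst = [8, 5, 12, 7, 1]
After line 2 (remove first 8): lst = [5, 12, 7, 1]
After line 3 (insert 16 at index 0): lst = [16, 5, 12, 7, 1]

[16, 5, 12, 7, 1]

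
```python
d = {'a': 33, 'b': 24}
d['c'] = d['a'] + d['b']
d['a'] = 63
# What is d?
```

After line 1: d = {'a': 33, 'b': 24}
After line 2 (d['c'] = 33 + 24): d = {'a': 33, 'b': 24, 'c': 57}
After line 3: d = {'a': 63, 'b': 24, 'c': 57}

{'a': 63, 'b': 24, 'c': 57}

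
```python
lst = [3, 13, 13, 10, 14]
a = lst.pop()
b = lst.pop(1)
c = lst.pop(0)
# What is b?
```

After line 1: lst = [3, 13, 13, 10, 14]
After line 2 (pop() -> a = 14): lst = [3, 13, 13, 10]
After line 3 (pop(1) -> b = 13): lst = [3, 13, 10]
After line 4 (pop(0) -> c = 3): lst = [13, 10]

13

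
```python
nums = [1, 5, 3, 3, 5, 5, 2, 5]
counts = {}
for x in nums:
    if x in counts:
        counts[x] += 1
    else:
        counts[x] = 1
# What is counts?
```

Initial: counts = {}, nums = [1, 5, 3, 3, 5, 5, 2, 5]
See 1: counts = {1: 1}
See 5: counts = {1: 1, 5: 1}
See 3: counts = {1: 1, 5: 1, 3: 1}
See 3: counts = {1: 1, 5: 1, 3: 2}
See 5: counts = {1: 1, 5: 2, 3: 2}
See 5: counts = {1: 1, 5: 3, 3: 2}
See 2: counts = {1: 1, 5: 3, 3: 2, 2: 1}
See 5: counts = {1: 1, 5: 4, 3: 2, 2: 1}

{1: 1, 5: 4, 3: 2, 2: 1}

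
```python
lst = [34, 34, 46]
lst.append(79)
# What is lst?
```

[34, 34, 46, 79]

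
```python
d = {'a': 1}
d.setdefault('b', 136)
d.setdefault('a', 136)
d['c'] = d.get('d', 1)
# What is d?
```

After line 1: d = {'a': 1}
After line 2 (setdefault adds 'b'=136): d = {'a': 1, 'b': 136}
After line 3 (setdefault 'a' no-op, already exists): d = {'a': 1, 'b': 136}
After line 4 (get('d', 1) returns default since 'd' not in d): d = {'a': 1, 'b': 136, 'c': 1}

{'a': 1, 'b': 136, 'c': 1}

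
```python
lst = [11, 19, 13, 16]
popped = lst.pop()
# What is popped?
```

16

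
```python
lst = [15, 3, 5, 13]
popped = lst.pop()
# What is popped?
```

13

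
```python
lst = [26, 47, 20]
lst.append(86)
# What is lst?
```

[26, 47, 20, 86]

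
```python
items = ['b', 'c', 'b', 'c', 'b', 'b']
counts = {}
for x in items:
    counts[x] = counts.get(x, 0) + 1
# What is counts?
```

Initial: counts = {}, items = ['b', 'c', 'b', 'c', 'b', 'b']
See 'b': counts = {'b': 1}
See 'c': counts = {'b': 1, 'c': 1}
See 'b': counts = {'b': 2, 'c': 1}
See 'c': counts = {'b': 2, 'c': 2}
See 'b': counts = {'b': 3, 'c': 2}
See 'b': counts = {'b': 4, 'c': 2}

{'b': 4, 'c': 2}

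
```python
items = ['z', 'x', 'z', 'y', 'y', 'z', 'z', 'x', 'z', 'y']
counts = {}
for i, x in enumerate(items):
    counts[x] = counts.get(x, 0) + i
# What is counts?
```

Initial: counts = {}, items = ['z', 'x', 'z', 'y', 'y', 'z', 'z', 'x', 'z', 'y']
i=0, x='z': counts = {'z': 0}
i=1, x='x': counts = {'z': 0, 'x': 1}
i=2, x='z': counts = {'z': 2, 'x': 1}
i=3, x='y': counts = {'z': 2, 'x': 1, 'y': 3}
i=4, x='y': counts = {'z': 2, 'x': 1, 'y': 7}
i=5, x='z': counts = {'z': 7, 'x': 1, 'y': 7}
i=6, x='z': counts = {'z': 13, 'x': 1, 'y': 7}
i=7, x='x': counts = {'z': 13, 'x': 8, 'y': 7}
i=8, x='z': counts = {'z': 21, 'x': 8, 'y': 7}
i=9, x='y': counts = {'z': 21, 'x': 8, 'y': 16}

{'z': 21, 'x': 8, 'y': 16}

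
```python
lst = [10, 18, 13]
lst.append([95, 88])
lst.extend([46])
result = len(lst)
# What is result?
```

After line 1: lst = [10, 18, 13]
After line 2 (append adds [95, 88] as single element): lst = [10, 18, 13, [95, 88]]
After line 3 (extend unpacks [46], adds 46): lst = [10, 18, 13, [95, 88], 46]
After line 4: result = len(lst) = 5

5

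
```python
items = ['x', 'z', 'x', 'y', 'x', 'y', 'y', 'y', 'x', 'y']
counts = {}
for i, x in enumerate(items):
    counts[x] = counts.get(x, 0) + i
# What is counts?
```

Initial: counts = {}, items = ['x', 'z', 'x', 'y', 'x', 'y', 'y', 'y', 'x', 'y']
i=0, x='x': counts = {'x': 0}
i=1, x='z': counts = {'x': 0, 'z': 1}
i=2, x='x': counts = {'x': 2, 'z': 1}
i=3, x='y': counts = {'x': 2, 'z': 1, 'y': 3}
i=4, x='x': counts = {'x': 6, 'z': 1, 'y': 3}
i=5, x='y': counts = {'x': 6, 'z': 1, 'y': 8}
i=6, x='y': counts = {'x': 6, 'z': 1, 'y': 14}
i=7, x='y': counts = {'x': 6, 'z': 1, 'y': 21}
i=8, x='x': counts = {'x': 14, 'z': 1, 'y': 21}
i=9, x='y': counts = {'x': 14, 'z': 1, 'y': 30}

{'x': 14, 'z': 1, 'y': 30}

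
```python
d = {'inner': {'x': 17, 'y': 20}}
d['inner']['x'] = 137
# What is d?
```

After line 1: d = {'inner': {'x': 17, 'y': 20}}
After line 2 (inner x overwritten): d = {'inner': {'x': 137, 'y': 20}}

{'inner': {'x': 137, 'y': 20}}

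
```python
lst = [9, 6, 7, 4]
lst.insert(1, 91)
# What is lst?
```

[9, 91, 6, 7, 4]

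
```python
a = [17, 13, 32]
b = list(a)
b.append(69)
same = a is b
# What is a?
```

After line 1: a = [17, 13, 32]
After line 2 (b = list(a) is a shallow copy, new object): a = [17, 13, 32], b = [17, 13, 32]
After line 3 (append only mutates b): a = [17, 13, 32], b = [17, 13, 32, 69]
After line 4 (same = a is b; different objects -> False): same = False

[17, 13, 32]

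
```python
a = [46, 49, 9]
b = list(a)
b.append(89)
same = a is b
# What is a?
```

After line 1: a = [46, 49, 9]
After line 2 (b = list(a) is a shallow copy, new object): a = [46, 49, 9], b = [46, 49, 9]
After line 3 (append only mutates b): a = [46, 49, 9], b = [46, 49, 9, 89]
After line 4 (same = a is b; different objects -> False): same = False

[46, 49, 9]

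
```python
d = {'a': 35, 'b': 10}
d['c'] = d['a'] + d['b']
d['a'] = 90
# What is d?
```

After line 1: d = {'a': 35, 'b': 10}
After line 2 (d['c'] = 35 + 10): d = {'a': 35, 'b': 10, 'c': 45}
After line 3: d = {'a': 90, 'b': 10, 'c': 45}

{'a': 90, 'b': 10, 'c': 45}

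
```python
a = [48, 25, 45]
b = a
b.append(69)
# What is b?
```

After line 1: a = [48, 25, 45]
After line 2 (b = a is an alias, same object): a = [48, 25, 45], b = [48, 25, 45]
After line 3 (b.append mutates the shared list): a = [48, 25, 45, 69], b = [48, 25, 45, 69]

[48, 25, 45, 69]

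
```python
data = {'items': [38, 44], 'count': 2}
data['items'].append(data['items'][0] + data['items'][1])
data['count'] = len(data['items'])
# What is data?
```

After line 1: data = {'items': [38, 44], 'count': 2}
After line 2 (append 38 + 44 = 82): data = {'items': [38, 44, 82], 'count': 2}
After line 3 (count = len(items) = 3): data = {'items': [38, 44, 82], 'count': 3}

{'items': [38, 44, 82], 'count': 3}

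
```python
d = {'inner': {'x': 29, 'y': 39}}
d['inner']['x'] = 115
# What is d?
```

After line 1: d = {'inner': {'x': 29, 'y': 39}}
After line 2 (inner x overwritten): d = {'inner': {'x': 115, 'y': 39}}

{'inner': {'x': 115, 'y': 39}}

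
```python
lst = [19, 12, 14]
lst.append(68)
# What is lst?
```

[19, 12, 14, 68]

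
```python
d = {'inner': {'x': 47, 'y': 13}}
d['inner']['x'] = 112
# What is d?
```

After line 1: d = {'inner': {'x': 47, 'y': 13}}
After line 2 (inner x overwritten): d = {'inner': {'x': 112, 'y': 13}}

{'inner': {'x': 112, 'y': 13}}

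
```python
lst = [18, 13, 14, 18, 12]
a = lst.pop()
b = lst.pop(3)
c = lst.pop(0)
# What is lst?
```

After line 1: lst = [18, 13, 14, 18, 12]
After line 2 (pop() -> a = 12): lst = [18, 13, 14, 18]
After line 3 (pop(3) -> b = 18): lst = [18, 13, 14]
After line 4 (pop(0) -> c = 18): lst = [13, 14]

[13, 14]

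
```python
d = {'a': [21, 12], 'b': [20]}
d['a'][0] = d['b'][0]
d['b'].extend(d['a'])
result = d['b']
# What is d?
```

After line 1: d = {'a': [21, 12], 'b': [20]}
After line 2 (a[0] = b[0] = 20): d = {'a': [20, 12], 'b': [20]}
After line 3 (b.extend(a) appends [20, 12]): d = {'a': [20, 12], 'b': [20, 20, 12]}
After line 4: result = d['b'] = [20, 20, 12]

{'a': [20, 12], 'b': [20, 20, 12]}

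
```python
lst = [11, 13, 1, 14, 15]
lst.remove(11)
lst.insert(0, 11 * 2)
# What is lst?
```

After line 1: lst = [11, 13, 1, 14, 15]
After line 2 (remove first 11): lst = [13, 1, 14, 15]
After line 3 (insert 22 at index 0): lst = [22, 13, 1, 14, 15]

[22, 13, 1, 14, 15]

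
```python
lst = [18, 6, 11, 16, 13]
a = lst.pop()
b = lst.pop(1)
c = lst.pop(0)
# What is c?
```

After line 1: lst = [18, 6, 11, 16, 13]
After line 2 (pop() -> a = 13): lst = [18, 6, 11, 16]
After line 3 (pop(1) -> b = 6): lst = [18, 11, 16]
After line 4 (pop(0) -> c = 18): lst = [11, 16]

18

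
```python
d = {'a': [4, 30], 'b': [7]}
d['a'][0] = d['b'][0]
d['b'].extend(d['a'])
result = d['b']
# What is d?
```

After line 1: d = {'a': [4, 30], 'b': [7]}
After line 2 (a[0] = b[0] = 7): d = {'a': [7, 30], 'b': [7]}
After line 3 (b.extend(a) appends [7, 30]): d = {'a': [7, 30], 'b': [7, 7, 30]}
After line 4: result = d['b'] = [7, 7, 30]

{'a': [7, 30], 'b': [7, 7, 30]}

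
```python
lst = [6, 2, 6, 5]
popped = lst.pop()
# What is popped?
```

5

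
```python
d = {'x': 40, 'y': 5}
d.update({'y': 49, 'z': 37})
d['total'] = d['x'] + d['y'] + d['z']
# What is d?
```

After line 1: d = {'x': 40, 'y': 5}
After line 2 (y overwritten, z added): d = {'x': 40, 'y': 49, 'z': 37}
After line 3 (total = 40 + 49 + 37 = 126): d = {'x': 40, 'y': 49, 'z': 37, 'total': 126}

{'x': 40, 'y': 49, 'z': 37, 'total': 126}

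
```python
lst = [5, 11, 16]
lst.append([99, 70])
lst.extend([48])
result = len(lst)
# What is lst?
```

After line 1: lst = [5, 11, 16]
After line 2 (append adds [99, 70] as single element): lst = [5, 11, 16, [99, 70]]
After line 3 (extend unpacks [48], adds 48): lst = [5, 11, 16, [99, 70], 48]
After line 4: result = len(lst) = 5

[5, 11, 16, [99, 70], 48]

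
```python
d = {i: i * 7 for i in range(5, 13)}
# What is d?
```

{5: 35, 6: 42, 7: 49, 8: 56, 9: 63, 10: 70, 11: 77, 12: 84}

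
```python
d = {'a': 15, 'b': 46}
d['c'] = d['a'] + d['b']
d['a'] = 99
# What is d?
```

After line 1: d = {'a': 15, 'b': 46}
After line 2 (d['c'] = 15 + 46): d = {'a': 15, 'b': 46, 'c': 61}
After line 3: d = {'a': 99, 'b': 46, 'c': 61}

{'a': 99, 'b': 46, 'c': 61}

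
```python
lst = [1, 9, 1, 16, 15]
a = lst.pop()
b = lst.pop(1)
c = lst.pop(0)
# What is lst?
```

After line 1: lst = [1, 9, 1, 16, 15]
After line 2 (pop() -> a = 15): lst = [1, 9, 1, 16]
After line 3 (pop(1) -> b = 9): lst = [1, 1, 16]
After line 4 (pop(0) -> c = 1): lst = [1, 16]

[1, 16]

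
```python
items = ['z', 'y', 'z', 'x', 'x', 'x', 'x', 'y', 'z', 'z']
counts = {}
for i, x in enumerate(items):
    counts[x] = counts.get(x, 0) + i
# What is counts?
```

Initial: counts = {}, items = ['z', 'y', 'z', 'x', 'x', 'x', 'x', 'y', 'z', 'z']
i=0, x='z': counts = {'z': 0}
i=1, x='y': counts = {'z': 0, 'y': 1}
i=2, x='z': counts = {'z': 2, 'y': 1}
i=3, x='x': counts = {'z': 2, 'y': 1, 'x': 3}
i=4, x='x': counts = {'z': 2, 'y': 1, 'x': 7}
i=5, x='x': counts = {'z': 2, 'y': 1, 'x': 12}
i=6, x='x': counts = {'z': 2, 'y': 1, 'x': 18}
i=7, x='y': counts = {'z': 2, 'y': 8, 'x': 18}
i=8, x='z': counts = {'z': 10, 'y': 8, 'x': 18}
i=9, x='z': counts = {'z': 19, 'y': 8, 'x': 18}

{'z': 19, 'y': 8, 'x': 18}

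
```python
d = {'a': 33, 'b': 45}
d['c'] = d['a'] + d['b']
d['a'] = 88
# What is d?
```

After line 1: d = {'a': 33, 'b': 45}
After line 2 (d['c'] = 33 + 45): d = {'a': 33, 'b': 45, 'c': 78}
After line 3: d = {'a': 88, 'b': 45, 'c': 78}

{'a': 88, 'b': 45, 'c': 78}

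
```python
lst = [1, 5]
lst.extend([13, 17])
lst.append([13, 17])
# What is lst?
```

After line 1: lst = [1, 5]
After line 2 (extend unpacks [13, 17]): lst = [1, 5, 13, 17]
After line 3 (append adds [13, 17] as single element): lst = [1, 5, 13, 17, [13, 17]]

[1, 5, 13, 17, [13, 17]]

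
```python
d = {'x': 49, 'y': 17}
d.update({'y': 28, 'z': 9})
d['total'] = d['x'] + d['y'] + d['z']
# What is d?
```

After line 1: d = {'x': 49, 'y': 17}
After line 2 (y overwritten, z added): d = {'x': 49, 'y': 28, 'z': 9}
After line 3 (total = 49 + 28 + 9 = 86): d = {'x': 49, 'y': 28, 'z': 9, 'total': 86}

{'x': 49, 'y': 28, 'z': 9, 'total': 86}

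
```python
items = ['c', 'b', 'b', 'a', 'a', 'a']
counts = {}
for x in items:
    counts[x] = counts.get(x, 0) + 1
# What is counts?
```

Initial: counts = {}, items = ['c', 'b', 'b', 'a', 'a', 'a']
See 'c': counts = {'c': 1}
See 'b': counts = {'c': 1, 'b': 1}
See 'b': counts = {'c': 1, 'b': 2}
See 'a': counts = {'c': 1, 'b': 2, 'a': 1}
See 'a': counts = {'c': 1, 'b': 2, 'a': 2}
See 'a': counts = {'c': 1, 'b': 2, 'a': 3}

{'c': 1, 'b': 2, 'a': 3}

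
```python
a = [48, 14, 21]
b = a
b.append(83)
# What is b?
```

After line 1: a = [48, 14, 21]
After line 2 (b = a is an alias, same object): a = [48, 14, 21], b = [48, 14, 21]
After line 3 (b.append mutates the shared list): a = [48, 14, 21, 83], b = [48, 14, 21, 83]

[48, 14, 21, 83]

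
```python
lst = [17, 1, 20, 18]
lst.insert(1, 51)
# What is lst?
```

[17, 51, 1, 20, 18]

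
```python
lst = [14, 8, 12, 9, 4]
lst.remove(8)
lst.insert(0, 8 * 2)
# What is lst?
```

After line 1: lst = [14, 8, 12, 9, 4]
After line 2 (remove first 8): lst = [14, 12, 9, 4]
After line 3 (insert 16 at index 0): lst = [16, 14, 12, 9, 4]

[16, 14, 12, 9, 4]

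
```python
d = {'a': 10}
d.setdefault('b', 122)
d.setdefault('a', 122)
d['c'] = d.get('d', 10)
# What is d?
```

After line 1: d = {'a': 10}
After line 2 (setdefault adds 'b'=122): d = {'a': 10, 'b': 122}
After line 3 (setdefault 'a' no-op, already exists): d = {'a': 10, 'b': 122}
After line 4 (get('d', 10) returns default since 'd' not in d): d = {'a': 10, 'b': 122, 'c': 10}

{'a': 10, 'b': 122, 'c': 10}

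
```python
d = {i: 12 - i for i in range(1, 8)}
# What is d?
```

{1: 11, 2: 10, 3: 9, 4: 8, 5: 7, 6: 6, 7: 5}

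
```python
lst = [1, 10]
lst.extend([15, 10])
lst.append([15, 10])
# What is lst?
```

After line 1: lst = [1, 10]
After line 2 (extend unpacks [15, 10]): lst = [1, 10, 15, 10]
After line 3 (append adds [15, 10] as single element): lst = [1, 10, 15, 10, [15, 10]]

[1, 10, 15, 10, [15, 10]]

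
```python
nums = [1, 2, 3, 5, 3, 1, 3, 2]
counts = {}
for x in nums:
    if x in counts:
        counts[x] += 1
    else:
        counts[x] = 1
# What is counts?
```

Initial: counts = {}, nums = [1, 2, 3, 5, 3, 1, 3, 2]
See 1: counts = {1: 1}
See 2: counts = {1: 1, 2: 1}
See 3: counts = {1: 1, 2: 1, 3: 1}
See 5: counts = {1: 1, 2: 1, 3: 1, 5: 1}
See 3: counts = {1: 1, 2: 1, 3: 2, 5: 1}
See 1: counts = {1: 2, 2: 1, 3: 2, 5: 1}
See 3: counts = {1: 2, 2: 1, 3: 3, 5: 1}
See 2: counts = {1: 2, 2: 2, 3: 3, 5: 1}

{1: 2, 2: 2, 3: 3, 5: 1}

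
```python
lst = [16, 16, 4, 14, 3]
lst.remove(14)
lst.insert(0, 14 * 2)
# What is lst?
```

After line 1: lst = [16, 16, 4, 14, 3]
After line 2 (remove first 14): lst = [16, 16, 4, 3]
After line 3 (insert 28 at index 0): lst = [28, 16, 16, 4, 3]

[28, 16, 16, 4, 3]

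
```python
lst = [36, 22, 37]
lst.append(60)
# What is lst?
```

[36, 22, 37, 60]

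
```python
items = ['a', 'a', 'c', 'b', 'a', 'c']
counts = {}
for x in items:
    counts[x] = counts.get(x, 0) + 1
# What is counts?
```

Initial: counts = {}, items = ['a', 'a', 'c', 'b', 'a', 'c']
See 'a': counts = {'a': 1}
See 'a': counts = {'a': 2}
See 'c': counts = {'a': 2, 'c': 1}
See 'b': counts = {'a': 2, 'c': 1, 'b': 1}
See 'a': counts = {'a': 3, 'c': 1, 'b': 1}
See 'c': counts = {'a': 3, 'c': 2, 'b': 1}

{'a': 3, 'c': 2, 'b': 1}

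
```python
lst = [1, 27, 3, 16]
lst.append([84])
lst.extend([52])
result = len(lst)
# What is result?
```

After line 1: lst = [1, 27, 3, 16]
After line 2 (append adds [84] as single element): lst = [1, 27, 3, 16, [84]]
After line 3 (extend unpacks [52], adds 52): lst = [1, 27, 3, 16, [84], 52]
After line 4: result = len(lst) = 6

6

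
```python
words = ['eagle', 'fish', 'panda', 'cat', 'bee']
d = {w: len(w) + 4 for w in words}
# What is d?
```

{'eagle': 9, 'fish': 8, 'panda': 9, 'cat': 7, 'bee': 7}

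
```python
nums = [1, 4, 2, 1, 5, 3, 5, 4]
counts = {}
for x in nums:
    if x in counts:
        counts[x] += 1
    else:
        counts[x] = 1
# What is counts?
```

Initial: counts = {}, nums = [1, 4, 2, 1, 5, 3, 5, 4]
See 1: counts = {1: 1}
See 4: counts = {1: 1, 4: 1}
See 2: counts = {1: 1, 4: 1, 2: 1}
See 1: counts = {1: 2, 4: 1, 2: 1}
See 5: counts = {1: 2, 4: 1, 2: 1, 5: 1}
See 3: counts = {1: 2, 4: 1, 2: 1, 5: 1, 3: 1}
See 5: counts = {1: 2, 4: 1, 2: 1, 5: 2, 3: 1}
See 4: counts = {1: 2, 4: 2, 2: 1, 5: 2, 3: 1}

{1: 2, 4: 2, 2: 1, 5: 2, 3: 1}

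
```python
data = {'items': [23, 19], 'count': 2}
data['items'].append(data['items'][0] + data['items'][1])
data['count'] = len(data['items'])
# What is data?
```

After line 1: data = {'items': [23, 19], 'count': 2}
After line 2 (append 23 + 19 = 42): data = {'items': [23, 19, 42], 'count': 2}
After line 3 (count = len(items) = 3): data = {'items': [23, 19, 42], 'count': 3}

{'items': [23, 19, 42], 'count': 3}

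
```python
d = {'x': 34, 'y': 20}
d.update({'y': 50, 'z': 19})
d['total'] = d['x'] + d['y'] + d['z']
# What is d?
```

After line 1: d = {'x': 34, 'y': 20}
After line 2 (y overwritten, z added): d = {'x': 34, 'y': 50, 'z': 19}
After line 3 (total = 34 + 50 + 19 = 103): d = {'x': 34, 'y': 50, 'z': 19, 'total': 103}

{'x': 34, 'y': 50, 'z': 19, 'total': 103}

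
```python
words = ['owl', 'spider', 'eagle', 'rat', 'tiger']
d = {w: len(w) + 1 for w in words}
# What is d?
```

{'owl': 4, 'spider': 7, 'eagle': 6, 'rat': 4, 'tiger': 6}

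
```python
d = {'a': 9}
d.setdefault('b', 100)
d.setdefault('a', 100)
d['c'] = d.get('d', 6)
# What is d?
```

After line 1: d = {'a': 9}
After line 2 (setdefault adds 'b'=100): d = {'a': 9, 'b': 100}
After line 3 (setdefault 'a' no-op, already exists): d = {'a': 9, 'b': 100}
After line 4 (get('d', 6) returns default since 'd' not in d): d = {'a': 9, 'b': 100, 'c': 6}

{'a': 9, 'b': 100, 'c': 6}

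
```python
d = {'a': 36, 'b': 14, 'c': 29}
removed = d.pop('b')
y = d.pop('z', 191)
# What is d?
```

After line 1: d = {'a': 36, 'b': 14, 'c': 29}
After line 2 (pop 'b' returns 14): d = {'a': 36, 'c': 29}, removed = 14
After line 3 (pop 'z' missing, returns default 191): d = {'a': 36, 'c': 29}, y = 191

{'a': 36, 'c': 29}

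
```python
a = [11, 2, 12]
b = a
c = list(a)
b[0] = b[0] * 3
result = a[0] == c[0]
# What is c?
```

After line 1: a = [11, 2, 12]
After line 2 (b = a, alias): a = [11, 2, 12], b = [11, 2, 12]
After line 3 (c = list(a) is a copy, new object): c = [11, 2, 12]
After line 4 (b[0] = 11 * 3 = 33; mutates shared a/b): a = b = [33, 2, 12], c = [11, 2, 12]
After line 5 (a[0] = 33, c[0] = 11; result = False)

[11, 2, 12]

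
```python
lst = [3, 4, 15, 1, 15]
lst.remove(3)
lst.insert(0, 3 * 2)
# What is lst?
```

After line 1: lst = [3, 4, 15, 1, 15]
After line 2 (remove first 3): lst = [4, 15, 1, 15]
After line 3 (insert 6 at index 0): lst = [6, 4, 15, 1, 15]

[6, 4, 15, 1, 15]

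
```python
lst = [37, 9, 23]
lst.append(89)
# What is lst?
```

[37, 9, 23, 89]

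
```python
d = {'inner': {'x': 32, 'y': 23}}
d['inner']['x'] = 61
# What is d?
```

After line 1: d = {'inner': {'x': 32, 'y': 23}}
After line 2 (inner x overwritten): d = {'inner': {'x': 61, 'y': 23}}

{'inner': {'x': 61, 'y': 23}}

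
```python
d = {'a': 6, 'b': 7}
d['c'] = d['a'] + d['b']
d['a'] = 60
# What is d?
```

After line 1: d = {'a': 6, 'b': 7}
After line 2 (d['c'] = 6 + 7): d = {'a': 6, 'b': 7, 'c': 13}
After line 3: d = {'a': 60, 'b': 7, 'c': 13}

{'a': 60, 'b': 7, 'c': 13}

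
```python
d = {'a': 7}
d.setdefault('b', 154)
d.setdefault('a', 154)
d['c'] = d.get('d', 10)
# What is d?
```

After line 1: d = {'a': 7}
After line 2 (setdefault adds 'b'=154): d = {'a': 7, 'b': 154}
After line 3 (setdefault 'a' no-op, already exists): d = {'a': 7, 'b': 154}
After line 4 (get('d', 10) returns default since 'd' not in d): d = {'a': 7, 'b': 154, 'c': 10}

{'a': 7, 'b': 154, 'c': 10}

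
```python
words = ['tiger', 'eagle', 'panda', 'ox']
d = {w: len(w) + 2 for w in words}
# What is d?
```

{'tiger': 7, 'eagle': 7, 'panda': 7, 'ox': 4}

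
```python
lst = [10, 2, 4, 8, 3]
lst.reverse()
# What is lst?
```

[3, 8, 4, 2, 10]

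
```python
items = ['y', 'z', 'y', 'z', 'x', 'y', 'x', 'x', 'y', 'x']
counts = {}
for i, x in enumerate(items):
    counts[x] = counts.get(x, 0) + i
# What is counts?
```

Initial: counts = {}, items = ['y', 'z', 'y', 'z', 'x', 'y', 'x', 'x', 'y', 'x']
i=0, x='y': counts = {'y': 0}
i=1, x='z': counts = {'y': 0, 'z': 1}
i=2, x='y': counts = {'y': 2, 'z': 1}
i=3, x='z': counts = {'y': 2, 'z': 4}
i=4, x='x': counts = {'y': 2, 'z': 4, 'x': 4}
i=5, x='y': counts = {'y': 7, 'z': 4, 'x': 4}
i=6, x='x': counts = {'y': 7, 'z': 4, 'x': 10}
i=7, x='x': counts = {'y': 7, 'z': 4, 'x': 17}
i=8, x='y': counts = {'y': 15, 'z': 4, 'x': 17}
i=9, x='x': counts = {'y': 15, 'z': 4, 'x': 26}

{'y': 15, 'z': 4, 'x': 26}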